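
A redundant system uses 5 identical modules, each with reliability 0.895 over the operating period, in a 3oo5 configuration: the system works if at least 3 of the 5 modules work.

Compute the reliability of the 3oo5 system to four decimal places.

0.9902

R = Σ_{i=3}^{5} C(5,i) p^i (1−p)^{5−i} with p = 0.895
C(5,3)·0.895^3·0.105^2 = 0.079040
C(5,4)·0.895^4·0.105^1 = 0.336862
C(5,5)·0.895^5·0.105^0 = 0.574269
Sum = 0.9902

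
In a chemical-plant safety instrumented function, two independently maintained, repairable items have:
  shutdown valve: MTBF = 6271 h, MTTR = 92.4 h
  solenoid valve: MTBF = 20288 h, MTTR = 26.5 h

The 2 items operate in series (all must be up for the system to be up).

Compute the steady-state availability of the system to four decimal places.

A(shutdown valve) = MTBF/(MTBF+MTTR) = 6271/(6271+92.4) = 0.985479
A(solenoid valve) = MTBF/(MTBF+MTTR) = 20288/(20288+26.5) = 0.998696
Series availability: 0.985479 × 0.998696 = 0.9842

0.9842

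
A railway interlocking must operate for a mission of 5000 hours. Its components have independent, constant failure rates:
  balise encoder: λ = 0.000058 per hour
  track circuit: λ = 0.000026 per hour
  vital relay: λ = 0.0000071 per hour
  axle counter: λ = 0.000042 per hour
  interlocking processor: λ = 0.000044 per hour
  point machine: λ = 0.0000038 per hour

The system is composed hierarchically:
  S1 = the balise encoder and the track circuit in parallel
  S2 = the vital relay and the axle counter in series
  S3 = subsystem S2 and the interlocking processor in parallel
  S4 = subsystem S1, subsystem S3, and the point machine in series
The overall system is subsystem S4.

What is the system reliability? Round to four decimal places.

0.9102

R(balise encoder) = exp(−0.000058 × 5000) = 0.748264
R(track circuit) = exp(−0.000026 × 5000) = 0.878095
R(vital relay) = exp(−0.0000071 × 5000) = 0.965123
R(axle counter) = exp(−0.000042 × 5000) = 0.810584
R(interlocking processor) = exp(−0.000044 × 5000) = 0.802519
R(point machine) = exp(−0.0000038 × 5000) = 0.981179
Parallel (balise encoder and track circuit): 1 − (1 − 0.748264)(1 − 0.878095) = 0.969312
Series (vital relay and axle counter): 0.965123 × 0.810584 = 0.782313
Parallel ([0.782313] and interlocking processor): 1 − (1 − 0.782313)(1 − 0.802519) = 0.957011
Series ([0.969312], [0.957011], and point machine): 0.969312 × 0.957011 × 0.981179 = 0.9102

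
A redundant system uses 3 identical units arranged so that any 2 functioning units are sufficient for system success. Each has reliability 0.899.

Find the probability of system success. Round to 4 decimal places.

R = Σ_{i=2}^{3} C(3,i) p^i (1−p)^{3−i} with p = 0.899
C(3,2)·0.899^2·0.101^1 = 0.244885
C(3,3)·0.899^3·0.101^0 = 0.726573
Sum = 0.9715

0.9715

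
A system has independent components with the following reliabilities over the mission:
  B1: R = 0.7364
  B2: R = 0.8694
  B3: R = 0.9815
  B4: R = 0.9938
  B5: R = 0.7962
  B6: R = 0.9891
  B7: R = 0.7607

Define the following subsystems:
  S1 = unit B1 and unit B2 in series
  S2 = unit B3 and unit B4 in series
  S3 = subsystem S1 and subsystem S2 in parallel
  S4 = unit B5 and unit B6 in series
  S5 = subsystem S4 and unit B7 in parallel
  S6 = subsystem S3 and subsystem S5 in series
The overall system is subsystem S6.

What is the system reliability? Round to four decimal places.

0.9408

Series (B1 and B2): 0.736400 × 0.869400 = 0.640226
Series (B3 and B4): 0.981500 × 0.993800 = 0.975415
Parallel ([0.640226] and [0.975415]): 1 − (1 − 0.640226)(1 − 0.975415) = 0.991155
Series (B5 and B6): 0.796200 × 0.989100 = 0.787521
Parallel ([0.787521] and B7): 1 − (1 − 0.787521)(1 − 0.760700) = 0.949154
Series ([0.991155] and [0.949154]): 0.991155 × 0.949154 = 0.9408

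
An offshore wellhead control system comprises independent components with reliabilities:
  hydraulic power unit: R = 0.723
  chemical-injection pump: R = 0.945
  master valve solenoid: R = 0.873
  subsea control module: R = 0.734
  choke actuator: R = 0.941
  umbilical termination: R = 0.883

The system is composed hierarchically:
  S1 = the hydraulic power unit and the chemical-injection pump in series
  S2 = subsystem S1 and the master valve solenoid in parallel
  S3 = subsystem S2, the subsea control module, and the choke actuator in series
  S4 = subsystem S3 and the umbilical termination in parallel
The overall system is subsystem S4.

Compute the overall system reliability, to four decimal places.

0.9606

Series (hydraulic power unit and chemical-injection pump): 0.723000 × 0.945000 = 0.683235
Parallel ([0.683235] and master valve solenoid): 1 − (1 − 0.683235)(1 − 0.873000) = 0.959771
Series ([0.959771], subsea control module, and choke actuator): 0.959771 × 0.734000 × 0.941000 = 0.662908
Parallel ([0.662908] and umbilical termination): 1 − (1 − 0.662908)(1 − 0.883000) = 0.9606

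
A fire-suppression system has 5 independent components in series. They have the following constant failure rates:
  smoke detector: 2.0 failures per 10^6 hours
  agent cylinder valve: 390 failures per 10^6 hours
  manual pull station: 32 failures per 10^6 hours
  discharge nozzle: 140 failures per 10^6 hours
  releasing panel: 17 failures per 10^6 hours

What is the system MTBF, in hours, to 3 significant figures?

Series of exponential components: λ_sys = Σ λ_i
λ_sys = 0.0000020 + 0.00039 + 0.000032 + 0.00014 + 0.000017 = 5.8100e-04 /h
MTBF = 1 / λ_sys = 1720 h

1720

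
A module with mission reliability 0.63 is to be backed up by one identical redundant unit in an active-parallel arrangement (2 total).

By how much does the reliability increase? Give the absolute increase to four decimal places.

0.2331

R_before = 0.63
R_after = 1 − (1 − 0.63)^2 = 0.8631
ΔR = 0.8631 − 0.63 = 0.2331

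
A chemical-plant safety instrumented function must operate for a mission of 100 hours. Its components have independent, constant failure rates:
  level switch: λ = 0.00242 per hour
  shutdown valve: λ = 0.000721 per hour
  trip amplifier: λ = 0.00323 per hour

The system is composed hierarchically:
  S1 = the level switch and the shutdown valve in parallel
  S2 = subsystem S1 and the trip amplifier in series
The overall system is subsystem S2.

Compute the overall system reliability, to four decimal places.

0.7131

R(level switch) = exp(−0.00242 × 100) = 0.785056
R(shutdown valve) = exp(−0.000721 × 100) = 0.930438
R(trip amplifier) = exp(−0.00323 × 100) = 0.723974
Parallel (level switch and shutdown valve): 1 − (1 − 0.785056)(1 − 0.930438) = 0.985048
Series ([0.985048] and trip amplifier): 0.985048 × 0.723974 = 0.7131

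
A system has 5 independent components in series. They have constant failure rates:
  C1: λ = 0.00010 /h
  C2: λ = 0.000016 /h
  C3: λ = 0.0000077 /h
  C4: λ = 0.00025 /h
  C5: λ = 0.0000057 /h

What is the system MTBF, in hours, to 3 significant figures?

Series of exponential components: λ_sys = Σ λ_i
λ_sys = 0.00010 + 0.000016 + 0.0000077 + 0.00025 + 0.0000057 = 3.7940e-04 /h
MTBF = 1 / λ_sys = 2640 h

2640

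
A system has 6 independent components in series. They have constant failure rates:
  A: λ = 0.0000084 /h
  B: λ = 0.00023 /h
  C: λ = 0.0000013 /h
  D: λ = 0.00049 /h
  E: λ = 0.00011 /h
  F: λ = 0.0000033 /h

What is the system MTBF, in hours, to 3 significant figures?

Series of exponential components: λ_sys = Σ λ_i
λ_sys = 0.0000084 + 0.00023 + 0.0000013 + 0.00049 + 0.00011 + 0.0000033 = 8.4300e-04 /h
MTBF = 1 / λ_sys = 1190 h

1190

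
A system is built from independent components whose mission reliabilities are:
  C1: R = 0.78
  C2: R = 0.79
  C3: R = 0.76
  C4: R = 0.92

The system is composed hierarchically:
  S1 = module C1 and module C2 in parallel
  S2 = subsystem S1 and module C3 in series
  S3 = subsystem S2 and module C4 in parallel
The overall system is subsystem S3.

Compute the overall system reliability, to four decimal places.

Parallel (C1 and C2): 1 − (1 − 0.780000)(1 − 0.790000) = 0.953800
Series ([0.953800] and C3): 0.953800 × 0.760000 = 0.724888
Parallel ([0.724888] and C4): 1 − (1 − 0.724888)(1 − 0.920000) = 0.9780

0.9780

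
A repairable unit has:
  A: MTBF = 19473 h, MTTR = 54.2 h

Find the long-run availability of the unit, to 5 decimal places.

0.99722

A(A) = MTBF/(MTBF+MTTR) = 19473/(19473+54.2) = 0.99722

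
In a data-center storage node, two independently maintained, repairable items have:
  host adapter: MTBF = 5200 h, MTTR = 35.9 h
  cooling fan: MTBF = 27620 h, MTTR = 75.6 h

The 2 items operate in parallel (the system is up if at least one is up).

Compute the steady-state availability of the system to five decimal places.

A(host adapter) = MTBF/(MTBF+MTTR) = 5200/(5200+35.9) = 0.993143
A(cooling fan) = MTBF/(MTBF+MTTR) = 27620/(27620+75.6) = 0.997270
Parallel availability: 1 − (1 − 0.993143)(1 − 0.997270) = 0.99998

0.99998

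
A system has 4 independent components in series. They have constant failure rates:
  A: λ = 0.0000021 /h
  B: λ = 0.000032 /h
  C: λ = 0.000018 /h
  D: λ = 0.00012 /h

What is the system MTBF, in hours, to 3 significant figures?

5810

Series of exponential components: λ_sys = Σ λ_i
λ_sys = 0.0000021 + 0.000032 + 0.000018 + 0.00012 = 1.7210e-04 /h
MTBF = 1 / λ_sys = 5810 h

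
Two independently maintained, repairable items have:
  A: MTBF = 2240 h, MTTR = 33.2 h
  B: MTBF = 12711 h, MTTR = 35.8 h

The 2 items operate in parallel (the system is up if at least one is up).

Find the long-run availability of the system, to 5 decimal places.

0.99996

A(A) = MTBF/(MTBF+MTTR) = 2240/(2240+33.2) = 0.985395
A(B) = MTBF/(MTBF+MTTR) = 12711/(12711+35.8) = 0.997191
Parallel availability: 1 − (1 − 0.985395)(1 − 0.997191) = 0.99996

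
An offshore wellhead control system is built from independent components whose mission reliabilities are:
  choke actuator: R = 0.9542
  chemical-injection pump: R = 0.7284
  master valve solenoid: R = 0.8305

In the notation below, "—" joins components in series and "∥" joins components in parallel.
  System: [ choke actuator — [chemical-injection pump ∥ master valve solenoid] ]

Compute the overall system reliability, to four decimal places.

0.9103

Parallel (chemical-injection pump and master valve solenoid): 1 − (1 − 0.728400)(1 − 0.830500) = 0.953964
Series (choke actuator and [0.953964]): 0.954200 × 0.953964 = 0.9103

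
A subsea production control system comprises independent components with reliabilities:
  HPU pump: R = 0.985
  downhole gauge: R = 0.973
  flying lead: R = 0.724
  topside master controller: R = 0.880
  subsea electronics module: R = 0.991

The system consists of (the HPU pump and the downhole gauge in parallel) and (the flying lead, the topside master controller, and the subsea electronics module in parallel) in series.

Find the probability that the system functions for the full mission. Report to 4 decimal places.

Parallel (HPU pump and downhole gauge): 1 − (1 − 0.985000)(1 − 0.973000) = 0.999595
Parallel (flying lead, topside master controller, and subsea electronics module): 1 − (1 − 0.724000)(1 − 0.880000)(1 − 0.991000) = 0.999702
Series ([0.999595] and [0.999702]): 0.999595 × 0.999702 = 0.9993

0.9993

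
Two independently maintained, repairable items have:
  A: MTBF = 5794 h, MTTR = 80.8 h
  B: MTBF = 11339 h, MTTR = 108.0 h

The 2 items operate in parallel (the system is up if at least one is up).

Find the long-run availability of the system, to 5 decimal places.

A(A) = MTBF/(MTBF+MTTR) = 5794/(5794+80.8) = 0.986246
A(B) = MTBF/(MTBF+MTTR) = 11339/(11339+108.0) = 0.990565
Parallel availability: 1 − (1 − 0.986246)(1 − 0.990565) = 0.99987

0.99987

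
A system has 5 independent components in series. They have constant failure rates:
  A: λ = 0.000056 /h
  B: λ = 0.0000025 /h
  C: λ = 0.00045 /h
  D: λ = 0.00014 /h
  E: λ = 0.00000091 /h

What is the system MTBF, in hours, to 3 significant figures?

Series of exponential components: λ_sys = Σ λ_i
λ_sys = 0.000056 + 0.0000025 + 0.00045 + 0.00014 + 0.00000091 = 6.4941e-04 /h
MTBF = 1 / λ_sys = 1540 h

1540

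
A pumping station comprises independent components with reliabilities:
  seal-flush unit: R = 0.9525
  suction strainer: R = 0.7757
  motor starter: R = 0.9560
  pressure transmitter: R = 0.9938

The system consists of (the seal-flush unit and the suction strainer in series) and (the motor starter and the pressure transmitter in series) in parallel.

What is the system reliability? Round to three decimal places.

0.987

Series (seal-flush unit and suction strainer): 0.95250 × 0.77570 = 0.73885
Series (motor starter and pressure transmitter): 0.95600 × 0.99380 = 0.95007
Parallel ([0.73885] and [0.95007]): 1 − (1 − 0.73885)(1 − 0.95007) = 0.987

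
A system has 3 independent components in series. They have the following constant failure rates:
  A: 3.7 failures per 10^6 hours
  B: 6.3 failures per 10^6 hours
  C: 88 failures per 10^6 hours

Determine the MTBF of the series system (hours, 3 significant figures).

Series of exponential components: λ_sys = Σ λ_i
λ_sys = 0.0000037 + 0.0000063 + 0.000088 = 9.8000e-05 /h
MTBF = 1 / λ_sys = 10200 h

10200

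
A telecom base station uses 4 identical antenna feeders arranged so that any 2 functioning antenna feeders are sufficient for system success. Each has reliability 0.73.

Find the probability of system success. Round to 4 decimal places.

R = Σ_{i=2}^{4} C(4,i) p^i (1−p)^{4−i} with p = 0.73
C(4,2)·0.73^2·0.27^2 = 0.233090
C(4,3)·0.73^3·0.27^1 = 0.420138
C(4,4)·0.73^4·0.27^0 = 0.283982
Sum = 0.9372

0.9372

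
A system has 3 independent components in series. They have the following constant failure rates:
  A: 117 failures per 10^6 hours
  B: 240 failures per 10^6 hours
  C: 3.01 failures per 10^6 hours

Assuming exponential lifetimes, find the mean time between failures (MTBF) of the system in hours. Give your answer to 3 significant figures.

2780

Series of exponential components: λ_sys = Σ λ_i
λ_sys = 0.000117 + 0.000240 + 0.00000301 = 3.6001e-04 /h
MTBF = 1 / λ_sys = 2780 h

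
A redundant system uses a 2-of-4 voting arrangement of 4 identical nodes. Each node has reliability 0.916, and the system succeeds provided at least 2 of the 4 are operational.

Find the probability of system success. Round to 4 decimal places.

R = Σ_{i=2}^{4} C(4,i) p^i (1−p)^{4−i} with p = 0.916
C(4,2)·0.916^2·0.084^2 = 0.035522
C(4,3)·0.916^3·0.084^1 = 0.258241
C(4,4)·0.916^4·0.084^0 = 0.704015
Sum = 0.9978

0.9978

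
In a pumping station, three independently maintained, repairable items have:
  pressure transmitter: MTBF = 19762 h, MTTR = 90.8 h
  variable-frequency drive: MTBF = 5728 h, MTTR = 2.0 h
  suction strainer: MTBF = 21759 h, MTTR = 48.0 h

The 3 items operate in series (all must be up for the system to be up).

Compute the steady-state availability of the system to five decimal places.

0.99289

A(pressure transmitter) = MTBF/(MTBF+MTTR) = 19762/(19762+90.8) = 0.995426
A(variable-frequency drive) = MTBF/(MTBF+MTTR) = 5728/(5728+2.0) = 0.999651
A(suction strainer) = MTBF/(MTBF+MTTR) = 21759/(21759+48.0) = 0.997799
Series availability: 0.995426 × 0.999651 × 0.997799 = 0.99289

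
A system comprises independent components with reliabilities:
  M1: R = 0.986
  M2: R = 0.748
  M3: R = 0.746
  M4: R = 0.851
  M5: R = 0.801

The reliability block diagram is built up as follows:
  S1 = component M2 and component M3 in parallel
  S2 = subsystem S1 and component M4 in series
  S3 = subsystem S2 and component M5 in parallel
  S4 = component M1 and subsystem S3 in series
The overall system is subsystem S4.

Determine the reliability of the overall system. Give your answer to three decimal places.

Parallel (M2 and M3): 1 − (1 − 0.74800)(1 − 0.74600) = 0.93599
Series ([0.93599] and M4): 0.93599 × 0.85100 = 0.79653
Parallel ([0.79653] and M5): 1 − (1 − 0.79653)(1 − 0.80100) = 0.95951
Series (M1 and [0.95951]): 0.98600 × 0.95951 = 0.946

0.946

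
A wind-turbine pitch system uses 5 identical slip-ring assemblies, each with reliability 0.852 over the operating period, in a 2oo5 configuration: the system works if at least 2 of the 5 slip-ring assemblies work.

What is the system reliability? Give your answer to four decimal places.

0.9979

R = Σ_{i=2}^{5} C(5,i) p^i (1−p)^{5−i} with p = 0.852
C(5,2)·0.852^2·0.148^3 = 0.023532
C(5,3)·0.852^3·0.148^2 = 0.135470
C(5,4)·0.852^4·0.148^1 = 0.389933
C(5,5)·0.852^5·0.148^0 = 0.448950
Sum = 0.9979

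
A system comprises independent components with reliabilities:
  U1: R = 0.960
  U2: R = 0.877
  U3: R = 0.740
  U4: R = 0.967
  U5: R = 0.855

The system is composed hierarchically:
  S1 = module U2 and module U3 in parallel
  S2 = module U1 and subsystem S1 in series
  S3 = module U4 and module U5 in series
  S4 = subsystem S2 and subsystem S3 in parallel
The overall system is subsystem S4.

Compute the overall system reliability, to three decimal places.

Parallel (U2 and U3): 1 − (1 − 0.87700)(1 − 0.74000) = 0.96802
Series (U1 and [0.96802]): 0.96000 × 0.96802 = 0.92930
Series (U4 and U5): 0.96700 × 0.85500 = 0.82679
Parallel ([0.92930] and [0.82679]): 1 − (1 − 0.92930)(1 − 0.82679) = 0.988

0.988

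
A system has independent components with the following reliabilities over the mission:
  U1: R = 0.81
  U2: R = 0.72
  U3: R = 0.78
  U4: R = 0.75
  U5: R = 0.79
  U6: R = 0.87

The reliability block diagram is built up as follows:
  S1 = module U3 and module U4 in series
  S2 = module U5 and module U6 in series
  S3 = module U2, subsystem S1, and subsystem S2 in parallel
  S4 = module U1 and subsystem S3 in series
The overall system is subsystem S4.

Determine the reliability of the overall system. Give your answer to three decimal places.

Series (U3 and U4): 0.78000 × 0.75000 = 0.58500
Series (U5 and U6): 0.79000 × 0.87000 = 0.68730
Parallel (U2, [0.58500], and [0.68730]): 1 − (1 − 0.72000)(1 − 0.58500)(1 − 0.68730) = 0.96366
Series (U1 and [0.96366]): 0.81000 × 0.96366 = 0.781

0.781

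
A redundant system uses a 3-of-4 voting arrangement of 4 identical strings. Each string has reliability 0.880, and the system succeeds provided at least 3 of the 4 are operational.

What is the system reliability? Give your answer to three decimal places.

0.927

R = Σ_{i=3}^{4} C(4,i) p^i (1−p)^{4−i} with p = 0.880
C(4,3)·0.880^3·0.120^1 = 0.32711
C(4,4)·0.880^4·0.120^0 = 0.59970
Sum = 0.927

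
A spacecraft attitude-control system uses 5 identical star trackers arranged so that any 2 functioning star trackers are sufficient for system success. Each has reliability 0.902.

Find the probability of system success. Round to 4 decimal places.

R = Σ_{i=2}^{5} C(5,i) p^i (1−p)^{5−i} with p = 0.902
C(5,2)·0.902^2·0.098^3 = 0.007658
C(5,3)·0.902^3·0.098^2 = 0.070481
C(5,4)·0.902^4·0.098^1 = 0.324356
C(5,5)·0.902^5·0.098^0 = 0.597080
Sum = 0.9996

0.9996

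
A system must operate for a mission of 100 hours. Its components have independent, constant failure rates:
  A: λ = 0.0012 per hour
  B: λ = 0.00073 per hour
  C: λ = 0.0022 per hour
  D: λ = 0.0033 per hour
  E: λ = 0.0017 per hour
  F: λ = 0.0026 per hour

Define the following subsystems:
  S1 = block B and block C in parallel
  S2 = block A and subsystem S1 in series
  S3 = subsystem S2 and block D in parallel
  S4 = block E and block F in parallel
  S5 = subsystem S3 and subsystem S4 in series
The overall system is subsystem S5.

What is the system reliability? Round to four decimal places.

R(A) = exp(−0.0012 × 100) = 0.886920
R(B) = exp(−0.00073 × 100) = 0.929601
R(C) = exp(−0.0022 × 100) = 0.802519
R(D) = exp(−0.0033 × 100) = 0.718924
R(E) = exp(−0.0017 × 100) = 0.843665
R(F) = exp(−0.0026 × 100) = 0.771052
Parallel (B and C): 1 − (1 − 0.929601)(1 − 0.802519) = 0.986098
Series (A and [0.986098]): 0.886920 × 0.986098 = 0.874590
Parallel ([0.874590] and D): 1 − (1 − 0.874590)(1 − 0.718924) = 0.964750
Parallel (E and F): 1 − (1 − 0.843665)(1 − 0.771052) = 0.964207
Series ([0.964750] and [0.964207]): 0.964750 × 0.964207 = 0.9302

0.9302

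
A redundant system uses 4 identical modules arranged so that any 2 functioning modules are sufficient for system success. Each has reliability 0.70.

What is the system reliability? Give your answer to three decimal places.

R = Σ_{i=2}^{4} C(4,i) p^i (1−p)^{4−i} with p = 0.70
C(4,2)·0.70^2·0.30^2 = 0.26460
C(4,3)·0.70^3·0.30^1 = 0.41160
C(4,4)·0.70^4·0.30^0 = 0.24010
Sum = 0.916

0.916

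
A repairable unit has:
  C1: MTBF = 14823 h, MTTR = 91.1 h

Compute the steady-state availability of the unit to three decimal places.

0.994

A(C1) = MTBF/(MTBF+MTTR) = 14823/(14823+91.1) = 0.994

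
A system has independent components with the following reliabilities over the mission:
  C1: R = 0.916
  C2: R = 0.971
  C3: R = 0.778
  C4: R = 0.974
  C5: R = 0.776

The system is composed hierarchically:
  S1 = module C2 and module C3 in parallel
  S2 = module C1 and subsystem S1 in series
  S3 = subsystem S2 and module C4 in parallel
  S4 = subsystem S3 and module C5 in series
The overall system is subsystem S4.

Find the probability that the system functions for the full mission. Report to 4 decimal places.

Parallel (C2 and C3): 1 − (1 − 0.971000)(1 − 0.778000) = 0.993562
Series (C1 and [0.993562]): 0.916000 × 0.993562 = 0.910103
Parallel ([0.910103] and C4): 1 − (1 − 0.910103)(1 − 0.974000) = 0.997663
Series ([0.997663] and C5): 0.997663 × 0.776000 = 0.7742

0.7742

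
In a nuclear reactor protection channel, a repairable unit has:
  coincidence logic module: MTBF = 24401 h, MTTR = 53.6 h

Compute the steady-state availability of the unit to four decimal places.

0.9978

A(coincidence logic module) = MTBF/(MTBF+MTTR) = 24401/(24401+53.6) = 0.9978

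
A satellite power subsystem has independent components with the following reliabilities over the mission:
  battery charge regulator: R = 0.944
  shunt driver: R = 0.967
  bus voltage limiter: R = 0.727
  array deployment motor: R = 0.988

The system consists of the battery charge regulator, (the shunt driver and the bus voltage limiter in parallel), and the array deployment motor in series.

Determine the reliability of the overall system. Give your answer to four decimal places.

0.9243

Parallel (shunt driver and bus voltage limiter): 1 − (1 − 0.967000)(1 − 0.727000) = 0.990991
Series (battery charge regulator, [0.990991], and array deployment motor): 0.944000 × 0.990991 × 0.988000 = 0.9243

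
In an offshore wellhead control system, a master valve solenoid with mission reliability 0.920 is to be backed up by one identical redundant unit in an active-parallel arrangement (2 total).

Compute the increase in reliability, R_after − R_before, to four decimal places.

R_before = 0.920
R_after = 1 − (1 − 0.920)^2 = 0.9936
ΔR = 0.9936 − 0.920 = 0.0736

0.0736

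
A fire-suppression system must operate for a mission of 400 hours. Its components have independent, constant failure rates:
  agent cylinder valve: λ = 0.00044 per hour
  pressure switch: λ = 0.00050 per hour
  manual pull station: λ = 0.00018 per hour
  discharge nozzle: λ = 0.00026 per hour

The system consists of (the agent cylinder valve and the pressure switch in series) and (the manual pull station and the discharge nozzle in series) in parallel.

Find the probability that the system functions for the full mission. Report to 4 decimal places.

R(agent cylinder valve) = exp(−0.00044 × 400) = 0.838618
R(pressure switch) = exp(−0.00050 × 400) = 0.818731
R(manual pull station) = exp(−0.00018 × 400) = 0.930531
R(discharge nozzle) = exp(−0.00026 × 400) = 0.901225
Series (agent cylinder valve and pressure switch): 0.838618 × 0.818731 = 0.686603
Series (manual pull station and discharge nozzle): 0.930531 × 0.901225 = 0.838618
Parallel ([0.686603] and [0.838618]): 1 − (1 − 0.686603)(1 − 0.838618) = 0.9494

0.9494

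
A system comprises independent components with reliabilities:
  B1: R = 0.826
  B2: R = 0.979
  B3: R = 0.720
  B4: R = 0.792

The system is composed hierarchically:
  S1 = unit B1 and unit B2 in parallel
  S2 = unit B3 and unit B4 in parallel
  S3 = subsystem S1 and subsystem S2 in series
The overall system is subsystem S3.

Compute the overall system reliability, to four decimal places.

0.9383

Parallel (B1 and B2): 1 − (1 − 0.826000)(1 − 0.979000) = 0.996346
Parallel (B3 and B4): 1 − (1 − 0.720000)(1 − 0.792000) = 0.941760
Series ([0.996346] and [0.941760]): 0.996346 × 0.941760 = 0.9383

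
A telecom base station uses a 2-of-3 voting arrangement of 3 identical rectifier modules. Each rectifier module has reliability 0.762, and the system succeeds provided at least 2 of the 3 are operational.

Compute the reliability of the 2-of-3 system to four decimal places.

R = Σ_{i=2}^{3} C(3,i) p^i (1−p)^{3−i} with p = 0.762
C(3,2)·0.762^2·0.238^1 = 0.414580
C(3,3)·0.762^3·0.238^0 = 0.442451
Sum = 0.8570

0.8570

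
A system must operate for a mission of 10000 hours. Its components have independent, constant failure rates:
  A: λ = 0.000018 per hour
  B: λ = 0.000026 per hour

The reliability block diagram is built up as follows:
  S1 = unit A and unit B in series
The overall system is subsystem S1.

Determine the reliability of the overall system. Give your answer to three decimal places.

0.644

R(A) = exp(−0.000018 × 10000) = 0.83527
R(B) = exp(−0.000026 × 10000) = 0.77105
Series (A and B): 0.83527 × 0.77105 = 0.644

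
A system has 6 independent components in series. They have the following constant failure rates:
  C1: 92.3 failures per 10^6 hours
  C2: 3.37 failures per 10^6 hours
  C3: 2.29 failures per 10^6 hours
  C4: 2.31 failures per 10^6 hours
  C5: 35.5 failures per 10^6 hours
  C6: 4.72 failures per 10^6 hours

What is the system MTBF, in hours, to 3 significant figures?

7120

Series of exponential components: λ_sys = Σ λ_i
λ_sys = 0.0000923 + 0.00000337 + 0.00000229 + 0.00000231 + 0.0000355 + 0.00000472 = 1.4049e-04 /h
MTBF = 1 / λ_sys = 7120 h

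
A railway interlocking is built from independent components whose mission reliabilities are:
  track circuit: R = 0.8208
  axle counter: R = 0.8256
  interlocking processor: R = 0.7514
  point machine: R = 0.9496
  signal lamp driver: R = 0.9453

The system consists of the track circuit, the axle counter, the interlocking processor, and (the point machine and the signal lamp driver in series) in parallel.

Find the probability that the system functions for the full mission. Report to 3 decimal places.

Series (point machine and signal lamp driver): 0.94960 × 0.94530 = 0.89766
Parallel (track circuit, axle counter, interlocking processor, and [0.89766]): 1 − (1 − 0.82080)(1 − 0.82560)(1 − 0.75140)(1 − 0.89766) = 0.999

0.999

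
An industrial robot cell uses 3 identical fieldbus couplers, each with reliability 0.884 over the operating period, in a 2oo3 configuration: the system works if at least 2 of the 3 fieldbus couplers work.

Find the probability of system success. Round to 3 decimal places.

0.963

R = Σ_{i=2}^{3} C(3,i) p^i (1−p)^{3−i} with p = 0.884
C(3,2)·0.884^2·0.116^1 = 0.27195
C(3,3)·0.884^3·0.116^0 = 0.69081
Sum = 0.963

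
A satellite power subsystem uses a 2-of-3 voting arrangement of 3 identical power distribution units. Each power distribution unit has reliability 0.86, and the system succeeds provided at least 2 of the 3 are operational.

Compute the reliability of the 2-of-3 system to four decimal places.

R = Σ_{i=2}^{3} C(3,i) p^i (1−p)^{3−i} with p = 0.86
C(3,2)·0.86^2·0.14^1 = 0.310632
C(3,3)·0.86^3·0.14^0 = 0.636056
Sum = 0.9467

0.9467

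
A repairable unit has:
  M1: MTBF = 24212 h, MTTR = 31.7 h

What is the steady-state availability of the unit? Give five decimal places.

A(M1) = MTBF/(MTBF+MTTR) = 24212/(24212+31.7) = 0.99869

0.99869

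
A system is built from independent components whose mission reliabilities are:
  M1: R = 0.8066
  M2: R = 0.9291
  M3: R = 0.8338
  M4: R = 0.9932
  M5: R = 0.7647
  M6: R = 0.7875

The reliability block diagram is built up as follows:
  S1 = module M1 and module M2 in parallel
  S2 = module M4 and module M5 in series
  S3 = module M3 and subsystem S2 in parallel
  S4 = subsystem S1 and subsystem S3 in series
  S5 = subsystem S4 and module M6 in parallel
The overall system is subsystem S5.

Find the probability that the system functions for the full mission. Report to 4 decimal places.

Parallel (M1 and M2): 1 − (1 − 0.806600)(1 − 0.929100) = 0.986288
Series (M4 and M5): 0.993200 × 0.764700 = 0.759500
Parallel (M3 and [0.759500]): 1 − (1 − 0.833800)(1 − 0.759500) = 0.960029
Series ([0.986288] and [0.960029]): 0.986288 × 0.960029 = 0.946865
Parallel ([0.946865] and M6): 1 − (1 − 0.946865)(1 − 0.787500) = 0.9887

0.9887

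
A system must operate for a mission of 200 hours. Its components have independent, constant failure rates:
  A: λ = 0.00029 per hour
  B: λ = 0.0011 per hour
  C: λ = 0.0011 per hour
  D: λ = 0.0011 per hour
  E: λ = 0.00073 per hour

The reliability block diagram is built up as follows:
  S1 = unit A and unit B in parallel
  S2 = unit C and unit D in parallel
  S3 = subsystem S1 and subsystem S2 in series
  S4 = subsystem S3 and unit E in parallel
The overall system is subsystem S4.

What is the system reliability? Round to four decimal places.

0.9932

R(A) = exp(−0.00029 × 200) = 0.943650
R(B) = exp(−0.0011 × 200) = 0.802519
R(C) = exp(−0.0011 × 200) = 0.802519
R(D) = exp(−0.0011 × 200) = 0.802519
R(E) = exp(−0.00073 × 200) = 0.864158
Parallel (A and B): 1 − (1 − 0.943650)(1 − 0.802519) = 0.988872
Parallel (C and D): 1 − (1 − 0.802519)(1 − 0.802519) = 0.961001
Series ([0.988872] and [0.961001]): 0.988872 × 0.961001 = 0.950307
Parallel ([0.950307] and E): 1 − (1 − 0.950307)(1 − 0.864158) = 0.9932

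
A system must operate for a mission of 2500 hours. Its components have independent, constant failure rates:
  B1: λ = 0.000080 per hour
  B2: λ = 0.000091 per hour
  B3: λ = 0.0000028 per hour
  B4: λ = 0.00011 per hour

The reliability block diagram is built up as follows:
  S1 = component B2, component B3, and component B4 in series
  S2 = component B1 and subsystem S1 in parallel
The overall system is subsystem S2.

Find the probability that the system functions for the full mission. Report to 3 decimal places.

R(B1) = exp(−0.000080 × 2500) = 0.81873
R(B2) = exp(−0.000091 × 2500) = 0.79652
R(B3) = exp(−0.0000028 × 2500) = 0.99302
R(B4) = exp(−0.00011 × 2500) = 0.75957
Series (B2, B3, and B4): 0.79652 × 0.99302 × 0.75957 = 0.60079
Parallel (B1 and [0.60079]): 1 − (1 − 0.81873)(1 − 0.60079) = 0.928

0.928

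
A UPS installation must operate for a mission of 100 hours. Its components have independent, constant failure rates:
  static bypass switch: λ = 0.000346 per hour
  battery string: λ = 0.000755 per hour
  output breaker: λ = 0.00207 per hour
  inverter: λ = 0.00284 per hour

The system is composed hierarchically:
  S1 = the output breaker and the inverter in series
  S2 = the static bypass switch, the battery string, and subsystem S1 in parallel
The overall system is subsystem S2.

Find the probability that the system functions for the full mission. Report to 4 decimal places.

R(static bypass switch) = exp(−0.000346 × 100) = 0.965992
R(battery string) = exp(−0.000755 × 100) = 0.927280
R(output breaker) = exp(−0.00207 × 100) = 0.813020
R(inverter) = exp(−0.00284 × 100) = 0.752767
Series (output breaker and inverter): 0.813020 × 0.752767 = 0.612015
Parallel (static bypass switch, battery string, and [0.612015]): 1 − (1 − 0.965992)(1 − 0.927280)(1 − 0.612015) = 0.9990

0.9990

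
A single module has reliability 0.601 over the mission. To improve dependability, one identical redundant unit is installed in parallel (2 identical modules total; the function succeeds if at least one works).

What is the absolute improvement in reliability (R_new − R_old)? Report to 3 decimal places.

0.240

R_before = 0.601
R_after = 1 − (1 − 0.601)^2 = 0.841
ΔR = 0.841 − 0.601 = 0.240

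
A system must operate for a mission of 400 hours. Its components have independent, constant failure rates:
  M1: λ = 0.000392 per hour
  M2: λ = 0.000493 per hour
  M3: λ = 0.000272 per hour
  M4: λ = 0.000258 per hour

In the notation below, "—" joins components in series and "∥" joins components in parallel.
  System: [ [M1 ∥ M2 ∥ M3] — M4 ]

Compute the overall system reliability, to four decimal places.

R(M1) = exp(−0.000392 × 400) = 0.854875
R(M2) = exp(−0.000493 × 400) = 0.821026
R(M3) = exp(−0.000272 × 400) = 0.896910
R(M4) = exp(−0.000258 × 400) = 0.901947
Parallel (M1, M2, and M3): 1 − (1 − 0.854875)(1 − 0.821026)(1 − 0.896910) = 0.997322
Series ([0.997322] and M4): 0.997322 × 0.901947 = 0.8995

0.8995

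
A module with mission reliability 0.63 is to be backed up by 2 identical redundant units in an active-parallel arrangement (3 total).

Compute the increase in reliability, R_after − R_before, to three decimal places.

R_before = 0.63
R_after = 1 − (1 − 0.63)^3 = 0.949
ΔR = 0.949 − 0.63 = 0.319

0.319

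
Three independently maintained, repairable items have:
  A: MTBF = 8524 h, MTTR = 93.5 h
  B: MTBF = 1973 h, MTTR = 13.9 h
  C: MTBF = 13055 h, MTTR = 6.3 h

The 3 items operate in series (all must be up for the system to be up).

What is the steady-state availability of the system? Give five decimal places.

A(A) = MTBF/(MTBF+MTTR) = 8524/(8524+93.5) = 0.989150
A(B) = MTBF/(MTBF+MTTR) = 1973/(1973+13.9) = 0.993004
A(C) = MTBF/(MTBF+MTTR) = 13055/(13055+6.3) = 0.999518
Series availability: 0.989150 × 0.993004 × 0.999518 = 0.98176

0.98176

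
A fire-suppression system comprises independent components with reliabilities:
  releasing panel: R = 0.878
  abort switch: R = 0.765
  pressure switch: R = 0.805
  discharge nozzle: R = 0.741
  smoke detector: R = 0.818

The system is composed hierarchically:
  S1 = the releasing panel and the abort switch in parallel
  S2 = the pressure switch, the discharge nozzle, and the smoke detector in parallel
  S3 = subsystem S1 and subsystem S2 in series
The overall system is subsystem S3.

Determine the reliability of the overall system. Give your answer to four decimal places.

0.9624

Parallel (releasing panel and abort switch): 1 − (1 − 0.878000)(1 − 0.765000) = 0.971330
Parallel (pressure switch, discharge nozzle, and smoke detector): 1 − (1 − 0.805000)(1 − 0.741000)(1 − 0.818000) = 0.990808
Series ([0.971330] and [0.990808]): 0.971330 × 0.990808 = 0.9624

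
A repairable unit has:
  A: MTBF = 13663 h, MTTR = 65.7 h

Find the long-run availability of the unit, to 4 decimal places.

A(A) = MTBF/(MTBF+MTTR) = 13663/(13663+65.7) = 0.9952

0.9952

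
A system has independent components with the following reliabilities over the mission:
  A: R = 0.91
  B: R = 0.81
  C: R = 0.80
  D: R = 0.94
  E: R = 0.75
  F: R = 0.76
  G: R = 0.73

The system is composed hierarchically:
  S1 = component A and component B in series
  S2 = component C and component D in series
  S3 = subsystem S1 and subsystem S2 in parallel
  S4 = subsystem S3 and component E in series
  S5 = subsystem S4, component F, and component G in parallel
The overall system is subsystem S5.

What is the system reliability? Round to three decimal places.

0.981

Series (A and B): 0.91000 × 0.81000 = 0.73710
Series (C and D): 0.80000 × 0.94000 = 0.75200
Parallel ([0.73710] and [0.75200]): 1 − (1 − 0.73710)(1 − 0.75200) = 0.93480
Series ([0.93480] and E): 0.93480 × 0.75000 = 0.70110
Parallel ([0.70110], F, and G): 1 − (1 − 0.70110)(1 − 0.76000)(1 − 0.73000) = 0.981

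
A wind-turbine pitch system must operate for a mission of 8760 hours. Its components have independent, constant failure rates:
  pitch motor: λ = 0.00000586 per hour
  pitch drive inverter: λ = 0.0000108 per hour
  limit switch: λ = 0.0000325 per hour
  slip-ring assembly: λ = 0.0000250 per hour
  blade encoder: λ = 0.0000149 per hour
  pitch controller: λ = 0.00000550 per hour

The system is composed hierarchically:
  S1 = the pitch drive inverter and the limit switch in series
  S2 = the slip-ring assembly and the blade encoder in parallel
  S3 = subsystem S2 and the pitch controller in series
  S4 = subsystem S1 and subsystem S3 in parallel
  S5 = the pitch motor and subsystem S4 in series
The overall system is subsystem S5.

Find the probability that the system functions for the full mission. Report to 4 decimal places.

R(pitch motor) = exp(−0.00000586 × 8760) = 0.949962
R(pitch drive inverter) = exp(−0.0000108 × 8760) = 0.909729
R(limit switch) = exp(−0.0000325 × 8760) = 0.752240
R(slip-ring assembly) = exp(−0.0000250 × 8760) = 0.803322
R(blade encoder) = exp(−0.0000149 × 8760) = 0.877635
R(pitch controller) = exp(−0.00000550 × 8760) = 0.952962
Series (pitch drive inverter and limit switch): 0.909729 × 0.752240 = 0.684335
Parallel (slip-ring assembly and blade encoder): 1 − (1 − 0.803322)(1 − 0.877635) = 0.975933
Series ([0.975933] and pitch controller): 0.975933 × 0.952962 = 0.930027
Parallel ([0.684335] and [0.930027]): 1 − (1 − 0.684335)(1 − 0.930027) = 0.977912
Series (pitch motor and [0.977912]): 0.949962 × 0.977912 = 0.9290

0.9290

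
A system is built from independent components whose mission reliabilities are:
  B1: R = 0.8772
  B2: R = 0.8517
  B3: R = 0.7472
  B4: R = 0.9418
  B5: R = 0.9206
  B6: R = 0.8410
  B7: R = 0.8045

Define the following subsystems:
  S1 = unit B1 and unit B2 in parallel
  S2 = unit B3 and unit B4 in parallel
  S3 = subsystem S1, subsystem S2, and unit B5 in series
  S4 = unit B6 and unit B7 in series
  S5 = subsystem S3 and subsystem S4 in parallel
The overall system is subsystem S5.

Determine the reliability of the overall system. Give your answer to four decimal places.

0.9646

Parallel (B1 and B2): 1 − (1 − 0.877200)(1 − 0.851700) = 0.981789
Parallel (B3 and B4): 1 − (1 − 0.747200)(1 − 0.941800) = 0.985287
Series ([0.981789], [0.985287], and B5): 0.981789 × 0.985287 × 0.920600 = 0.890537
Series (B6 and B7): 0.841000 × 0.804500 = 0.676585
Parallel ([0.890537] and [0.676585]): 1 − (1 − 0.890537)(1 − 0.676585) = 0.9646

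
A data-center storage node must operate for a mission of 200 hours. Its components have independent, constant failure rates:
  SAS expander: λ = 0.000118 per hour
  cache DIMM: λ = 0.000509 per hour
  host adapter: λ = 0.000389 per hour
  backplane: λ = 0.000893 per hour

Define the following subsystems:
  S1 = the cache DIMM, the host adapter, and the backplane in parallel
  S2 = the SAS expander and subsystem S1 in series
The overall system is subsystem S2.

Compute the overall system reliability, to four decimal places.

R(SAS expander) = exp(−0.000118 × 200) = 0.976676
R(cache DIMM) = exp(−0.000509 × 200) = 0.903210
R(host adapter) = exp(−0.000389 × 200) = 0.925149
R(backplane) = exp(−0.000893 × 200) = 0.836440
Parallel (cache DIMM, host adapter, and backplane): 1 − (1 − 0.903210)(1 − 0.925149)(1 − 0.836440) = 0.998815
Series (SAS expander and [0.998815]): 0.976676 × 0.998815 = 0.9755

0.9755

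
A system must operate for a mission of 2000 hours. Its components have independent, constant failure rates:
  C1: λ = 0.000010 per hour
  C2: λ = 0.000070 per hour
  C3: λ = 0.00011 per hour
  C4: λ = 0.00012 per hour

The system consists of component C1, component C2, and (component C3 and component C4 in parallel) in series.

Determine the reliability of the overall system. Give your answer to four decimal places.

0.8162

R(C1) = exp(−0.000010 × 2000) = 0.980199
R(C2) = exp(−0.000070 × 2000) = 0.869358
R(C3) = exp(−0.00011 × 2000) = 0.802519
R(C4) = exp(−0.00012 × 2000) = 0.786628
Parallel (C3 and C4): 1 − (1 − 0.802519)(1 − 0.786628) = 0.957863
Series (C1, C2, and [0.957863]): 0.980199 × 0.869358 × 0.957863 = 0.8162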